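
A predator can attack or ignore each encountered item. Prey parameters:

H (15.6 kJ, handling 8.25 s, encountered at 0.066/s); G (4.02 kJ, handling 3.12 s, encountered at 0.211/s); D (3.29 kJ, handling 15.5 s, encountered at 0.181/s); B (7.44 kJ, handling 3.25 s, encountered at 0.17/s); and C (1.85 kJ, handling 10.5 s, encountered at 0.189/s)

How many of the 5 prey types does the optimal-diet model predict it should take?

Rank by E/h (kJ/s): B 2.29, H 1.89, G 1.29, D 0.212, C 0.176. Include each in turn until the next type's E/h falls below the running intake rate.
Rate on top 1: 0.8147. H: 1.89 > 0.8147 → include.
Rate on top 2: 1.094. G: 1.29 > 1.094 → include.
Rate on top 3: 1.141. D: 0.212 < 1.141 → exclude; stop.
Optimal diet: B, H, G — 3 of 5 types.

3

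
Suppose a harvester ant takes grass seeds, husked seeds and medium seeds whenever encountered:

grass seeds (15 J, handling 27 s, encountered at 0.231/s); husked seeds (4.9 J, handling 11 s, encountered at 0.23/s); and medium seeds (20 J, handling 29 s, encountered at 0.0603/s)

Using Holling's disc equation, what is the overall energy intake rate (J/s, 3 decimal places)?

0.503 J/s

R = (0.231×15 + 0.23×4.9 + 0.0603×20) / (1 + 0.231×27 + 0.23×11 + 0.0603×29) = 5.798/11.52 = 0.5035 J/s.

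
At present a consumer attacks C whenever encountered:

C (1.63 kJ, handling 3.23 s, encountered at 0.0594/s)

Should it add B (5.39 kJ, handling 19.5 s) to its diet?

On C alone, R = ΣλE/(1+Σλh) = 0.09682/1.192 = 0.08124 kJ/s.
B: E/h = 5.39/19.5 = 0.2764 kJ/s.
Since 0.2764 > R, including B increases the long-run rate.

Yes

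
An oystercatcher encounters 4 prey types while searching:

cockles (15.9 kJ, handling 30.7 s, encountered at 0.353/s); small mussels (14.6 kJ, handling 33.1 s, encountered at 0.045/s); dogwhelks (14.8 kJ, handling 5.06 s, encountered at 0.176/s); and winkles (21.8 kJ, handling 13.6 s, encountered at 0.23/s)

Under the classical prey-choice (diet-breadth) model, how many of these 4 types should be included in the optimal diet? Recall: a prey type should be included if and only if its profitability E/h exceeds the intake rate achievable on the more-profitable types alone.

Rank by E/h (kJ/s): dogwhelks 2.92, winkles 1.6, cockles 0.518, small mussels 0.441. Include each in turn until the next type's E/h falls below the running intake rate.
Rate on top 1: 1.378. winkles: 1.6 > 1.378 → include.
Rate on top 2: 1.518. cockles: 0.518 < 1.518 → exclude; stop.
Optimal diet: dogwhelks, winkles — 2 of 4 types.

2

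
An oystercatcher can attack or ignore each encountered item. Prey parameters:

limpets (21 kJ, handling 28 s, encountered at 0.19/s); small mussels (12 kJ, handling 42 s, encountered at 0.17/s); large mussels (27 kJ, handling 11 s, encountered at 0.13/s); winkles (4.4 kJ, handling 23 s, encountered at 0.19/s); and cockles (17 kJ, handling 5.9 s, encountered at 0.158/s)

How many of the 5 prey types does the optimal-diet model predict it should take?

2

Profitabilities (E/h, kJ/s): cockles 2.88, large mussels 2.45, limpets 0.75, small mussels 0.286, winkles 0.191. Add prey in this order while the next type's profitability exceeds the intake rate on those already taken.
Rate on top 1: 1.39. large mussels: 2.45 > 1.39 → include.
Rate on top 2: 1.843. limpets: 0.75 < 1.843 → exclude; stop.
Optimal diet: cockles, large mussels — 2 of 5 types.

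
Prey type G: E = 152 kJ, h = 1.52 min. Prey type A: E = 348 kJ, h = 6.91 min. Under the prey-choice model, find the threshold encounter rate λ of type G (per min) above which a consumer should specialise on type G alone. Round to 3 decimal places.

At the threshold, the rate on type G alone equals the profitability of type A: λ·152/(1 + λ·1.52) = 348/6.91 = 50.36.
Rearranging, λ(152 − 50.36×1.52) = 50.36, so λ = 50.36/75.45 = 0.6675 per min.

0.667 per min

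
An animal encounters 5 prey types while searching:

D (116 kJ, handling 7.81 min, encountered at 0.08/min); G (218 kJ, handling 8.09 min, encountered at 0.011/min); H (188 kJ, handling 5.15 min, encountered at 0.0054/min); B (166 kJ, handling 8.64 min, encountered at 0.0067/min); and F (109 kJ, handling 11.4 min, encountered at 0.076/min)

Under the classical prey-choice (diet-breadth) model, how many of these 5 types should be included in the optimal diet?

5

Profitabilities (E/h, kJ/min): H 36.5, G 26.9, B 19.2, D 14.9, F 9.56. Add prey in this order while the next type's profitability exceeds the intake rate on those already taken.
Rate on top 1: 0.9877. G: 26.9 > 0.9877 → include.
Rate on top 2: 3.056. B: 19.2 > 3.056 → include.
Rate on top 3: 3.852. D: 14.9 > 3.852 → include.
Rate on top 4: 7.672. F: 9.56 > 7.672 → include.
Optimal diet: H, G, B, D, F — 5 of 5 types.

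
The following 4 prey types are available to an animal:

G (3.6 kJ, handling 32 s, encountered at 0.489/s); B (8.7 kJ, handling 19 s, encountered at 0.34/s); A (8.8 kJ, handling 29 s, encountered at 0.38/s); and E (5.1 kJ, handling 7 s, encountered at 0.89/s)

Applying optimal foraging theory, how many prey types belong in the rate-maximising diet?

Rank by E/h (kJ/s): E 0.729, B 0.458, A 0.303, G 0.113. Include each in turn until the next type's E/h falls below the running intake rate.
Rate on top 1: 0.6278. B: 0.458 < 0.6278 → exclude; stop.
Optimal diet: E — 1 of 4 types.

1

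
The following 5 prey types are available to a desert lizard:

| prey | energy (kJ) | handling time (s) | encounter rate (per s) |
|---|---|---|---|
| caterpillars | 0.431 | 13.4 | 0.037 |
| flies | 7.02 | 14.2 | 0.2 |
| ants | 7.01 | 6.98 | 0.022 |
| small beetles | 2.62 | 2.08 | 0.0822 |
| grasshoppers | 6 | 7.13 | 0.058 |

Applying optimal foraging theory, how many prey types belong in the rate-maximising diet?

Rank by E/h (kJ/s): small beetles 1.26, ants 1, grasshoppers 0.842, flies 0.494, caterpillars 0.0322. Include each in turn until the next type's E/h falls below the running intake rate.
Rate on top 1: 0.1839. ants: 1 > 0.1839 → include.
Rate on top 2: 0.279. grasshoppers: 0.842 > 0.279 → include.
Rate on top 3: 0.4129. flies: 0.494 > 0.4129 → include.
Rate on top 4: 0.4634. caterpillars: 0.0322 < 0.4634 → exclude; stop.
Optimal diet: small beetles, ants, grasshoppers, flies — 4 of 5 types.

4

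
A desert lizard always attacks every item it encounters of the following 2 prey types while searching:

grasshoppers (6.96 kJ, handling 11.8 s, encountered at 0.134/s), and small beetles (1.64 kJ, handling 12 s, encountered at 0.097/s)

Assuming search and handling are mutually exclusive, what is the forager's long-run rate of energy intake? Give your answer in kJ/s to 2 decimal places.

Energy encountered per unit search time: 0.134×6.96 + 0.097×1.64 = 1.092 kJ/s.
Handling time per unit search time: 0.134×11.8 + 0.097×12 = 2.745.
Rate = 1.092/(1 + 2.745) = 0.2915 kJ/s.

0.29 kJ/s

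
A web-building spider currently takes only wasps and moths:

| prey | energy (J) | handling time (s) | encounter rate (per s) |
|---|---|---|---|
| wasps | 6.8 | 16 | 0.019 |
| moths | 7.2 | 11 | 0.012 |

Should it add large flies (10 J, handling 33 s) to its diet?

Yes

On wasps and moths alone, R = ΣλE/(1+Σλh) = 0.2156/1.436 = 0.1501 J/s.
large flies: E/h = 10/33 = 0.303 J/s.
0.303 > 0.1501, so adding large flies raises the average — include it.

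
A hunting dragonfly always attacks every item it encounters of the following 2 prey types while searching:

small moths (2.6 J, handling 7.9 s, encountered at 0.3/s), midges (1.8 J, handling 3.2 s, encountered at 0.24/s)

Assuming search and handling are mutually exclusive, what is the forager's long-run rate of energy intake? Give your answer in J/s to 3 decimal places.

R = (0.3×2.6 + 0.24×1.8) / (1 + 0.3×7.9 + 0.24×3.2) = 1.212/4.138 = 0.2929 J/s.

0.293 J/s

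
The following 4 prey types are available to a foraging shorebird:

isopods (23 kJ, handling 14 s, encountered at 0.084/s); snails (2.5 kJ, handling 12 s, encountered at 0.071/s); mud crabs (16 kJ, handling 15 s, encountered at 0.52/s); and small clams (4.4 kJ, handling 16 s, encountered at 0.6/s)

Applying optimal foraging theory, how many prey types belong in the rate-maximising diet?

Rank by E/h (kJ/s): isopods 1.64, mud crabs 1.07, small clams 0.275, snails 0.208. Include each in turn until the next type's E/h falls below the running intake rate.
Rate on top 1: 0.8879. mud crabs: 1.07 > 0.8879 → include.
Rate on top 2: 1.028. small clams: 0.275 < 1.028 → exclude; stop.
Optimal diet: isopods, mud crabs — 2 of 4 types.

2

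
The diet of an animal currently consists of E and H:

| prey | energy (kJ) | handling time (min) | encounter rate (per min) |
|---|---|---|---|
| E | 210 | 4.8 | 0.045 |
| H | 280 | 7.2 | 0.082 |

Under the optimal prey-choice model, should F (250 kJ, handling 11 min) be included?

Yes

Current rate: (0.045×210 + 0.082×280)/(1 + 0.045×4.8 + 0.082×7.2) = 17.94 kJ/min.
F: E/h = 250/11 = 22.73 kJ/min.
22.73 > 17.94, so adding F raises the average — include it.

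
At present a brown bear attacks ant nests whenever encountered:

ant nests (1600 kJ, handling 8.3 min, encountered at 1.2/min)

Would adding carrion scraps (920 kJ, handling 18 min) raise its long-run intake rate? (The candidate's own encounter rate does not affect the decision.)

No

Intake rate on the current diet: R = (1.2×1600) / (1 + 1.2×8.3) = 1920/10.96 = 175.2 kJ/min.
Profitability of carrion scraps: 920/18 = 51.11 kJ/min.
51.11 < 175.2, so adding carrion scraps would lower the average — exclude it.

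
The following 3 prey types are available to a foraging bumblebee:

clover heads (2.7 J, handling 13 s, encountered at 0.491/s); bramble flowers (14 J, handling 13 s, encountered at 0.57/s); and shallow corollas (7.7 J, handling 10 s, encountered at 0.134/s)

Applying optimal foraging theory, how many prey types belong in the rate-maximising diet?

Rank by E/h (J/s): bramble flowers 1.08, shallow corollas 0.77, clover heads 0.208. Include each in turn until the next type's E/h falls below the running intake rate.
Rate on top 1: 0.9489. shallow corollas: 0.77 < 0.9489 → exclude; stop.
Optimal diet: bramble flowers — 1 of 3 types.

1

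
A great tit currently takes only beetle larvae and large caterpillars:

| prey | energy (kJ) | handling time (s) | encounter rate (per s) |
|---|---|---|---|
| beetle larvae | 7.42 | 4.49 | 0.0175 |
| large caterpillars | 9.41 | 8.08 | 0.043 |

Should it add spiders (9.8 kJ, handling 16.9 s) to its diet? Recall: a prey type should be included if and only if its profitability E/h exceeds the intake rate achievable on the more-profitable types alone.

Intake rate on the current diet: R = (0.0175×7.42 + 0.043×9.41) / (1 + 0.0175×4.49 + 0.043×8.08) = 0.5345/1.426 = 0.3748 kJ/s.
Profitability of spiders: 9.8/16.9 = 0.5799 kJ/s.
0.5799 > 0.3748, so adding spiders raises the average — include it.

Yes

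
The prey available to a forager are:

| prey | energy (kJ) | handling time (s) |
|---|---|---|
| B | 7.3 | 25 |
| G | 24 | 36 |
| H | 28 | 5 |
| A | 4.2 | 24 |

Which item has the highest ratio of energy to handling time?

H

Profitability E/h (kJ/s): B = 7.3/25 = 0.292, G = 24/36 = 0.667, H = 28/5 = 5.6, A = 4.2/24 = 0.175.
Ranked: H > G > B > A.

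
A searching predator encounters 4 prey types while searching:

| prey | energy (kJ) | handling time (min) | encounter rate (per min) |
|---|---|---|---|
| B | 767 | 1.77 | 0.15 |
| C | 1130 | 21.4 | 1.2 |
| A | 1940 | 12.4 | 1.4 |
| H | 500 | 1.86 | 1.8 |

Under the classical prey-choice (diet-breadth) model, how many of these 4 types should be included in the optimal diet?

2

Rank by E/h (kJ/min): B 433, H 269, A 156, C 52.8. Include each in turn until the next type's E/h falls below the running intake rate.
Rate on top 1: 90.91. H: 269 > 90.91 → include.
Rate on top 2: 220. A: 156 < 220 → exclude; stop.
Optimal diet: B, H — 2 of 4 types.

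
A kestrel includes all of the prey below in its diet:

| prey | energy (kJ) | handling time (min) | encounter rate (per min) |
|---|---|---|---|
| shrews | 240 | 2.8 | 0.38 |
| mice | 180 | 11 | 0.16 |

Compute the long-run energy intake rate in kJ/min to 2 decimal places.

31.38 kJ/min

Energy encountered per unit search time: 0.38×240 + 0.16×180 = 120 kJ/min.
Handling time per unit search time: 0.38×2.8 + 0.16×11 = 2.824.
Rate = 120/(1 + 2.824) = 31.38 kJ/min.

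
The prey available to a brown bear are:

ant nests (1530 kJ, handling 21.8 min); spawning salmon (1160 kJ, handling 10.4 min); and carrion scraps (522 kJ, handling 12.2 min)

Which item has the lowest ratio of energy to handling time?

In descending order of E/h:
spawning salmon: 1160/10.4 = 112 kJ/min
ant nests: 1530/21.8 = 70.2 kJ/min
carrion scraps: 522/12.2 = 42.8 kJ/min

carrion scraps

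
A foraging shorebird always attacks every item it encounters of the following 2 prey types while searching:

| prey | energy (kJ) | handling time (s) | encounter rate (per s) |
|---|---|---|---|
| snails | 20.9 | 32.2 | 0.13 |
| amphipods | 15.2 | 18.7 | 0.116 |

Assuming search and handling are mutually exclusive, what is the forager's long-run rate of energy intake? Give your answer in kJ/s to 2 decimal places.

Energy encountered per unit search time: 0.13×20.9 + 0.116×15.2 = 4.48 kJ/s.
Handling time per unit search time: 0.13×32.2 + 0.116×18.7 = 6.355.
Rate = 4.48/(1 + 6.355) = 0.6091 kJ/s.

0.61 kJ/s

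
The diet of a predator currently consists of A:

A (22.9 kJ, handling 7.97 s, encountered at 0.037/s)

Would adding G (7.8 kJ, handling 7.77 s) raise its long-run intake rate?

On A alone, R = ΣλE/(1+Σλh) = 0.8473/1.295 = 0.6543 kJ/s.
Profitability of G: 7.8/7.77 = 1.004 kJ/s.
1.004 > 0.6543, so adding G raises the average — include it.

Yes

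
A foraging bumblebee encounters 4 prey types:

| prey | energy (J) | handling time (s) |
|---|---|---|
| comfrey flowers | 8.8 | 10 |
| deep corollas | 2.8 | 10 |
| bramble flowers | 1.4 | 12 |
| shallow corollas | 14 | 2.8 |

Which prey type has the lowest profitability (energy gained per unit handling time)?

bramble flowers

Profitability E/h (J/s): comfrey flowers = 8.8/10 = 0.88, deep corollas = 2.8/10 = 0.28, bramble flowers = 1.4/12 = 0.117, shallow corollas = 14/2.8 = 5.
Ranked: shallow corollas > comfrey flowers > deep corollas > bramble flowers.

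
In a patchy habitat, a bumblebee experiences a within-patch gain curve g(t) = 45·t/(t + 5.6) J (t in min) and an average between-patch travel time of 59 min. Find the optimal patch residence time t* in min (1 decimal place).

18.2 min

By the marginal value theorem, leave when the instantaneous gain rate g'(t) equals the habitat-wide average g(t)/(T + t).
g'(t) = 45·5.6/(t + 5.6)². Setting 45·5.6/(t+5.6)² = 45t/[(t+5.6)(59+t)] gives 5.6(59+t) = t(t+5.6), so t² = 5.6×59 = 330.4.
t* = √330.4 = 18.18 min.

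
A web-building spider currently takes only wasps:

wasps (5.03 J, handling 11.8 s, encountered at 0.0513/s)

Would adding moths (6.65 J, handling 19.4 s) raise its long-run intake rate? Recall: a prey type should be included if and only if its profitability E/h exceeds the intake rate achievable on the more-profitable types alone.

Yes

Current rate: (0.0513×5.03)/(1 + 0.0513×11.8) = 0.1607 J/s.
Profitability of moths: 6.65/19.4 = 0.3428 J/s.
Since 0.3428 > R, including moths increases the long-run rate.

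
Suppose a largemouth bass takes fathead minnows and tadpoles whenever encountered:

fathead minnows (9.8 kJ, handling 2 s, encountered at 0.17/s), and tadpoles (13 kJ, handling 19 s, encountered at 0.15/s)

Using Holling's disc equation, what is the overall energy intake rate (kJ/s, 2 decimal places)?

0.86 kJ/s

R = (0.17×9.8 + 0.15×13) / (1 + 0.17×2 + 0.15×19) = 3.616/4.19 = 0.863 kJ/s.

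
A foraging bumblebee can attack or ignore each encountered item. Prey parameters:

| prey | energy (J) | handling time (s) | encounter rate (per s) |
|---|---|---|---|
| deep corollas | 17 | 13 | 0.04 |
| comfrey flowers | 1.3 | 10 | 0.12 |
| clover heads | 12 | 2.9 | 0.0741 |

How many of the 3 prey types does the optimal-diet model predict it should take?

E/h in descending order: clover heads 4.14, deep corollas 1.31, comfrey flowers 0.13 J/s. The optimal diet is the largest prefix of this list for which every included type satisfies E_i/h_i > R on the types above it.
Rate on top 1: 0.7319. deep corollas: 1.31 > 0.7319 → include.
Rate on top 2: 0.9045. comfrey flowers: 0.13 < 0.9045 → exclude; stop.
Optimal diet: clover heads, deep corollas — 2 of 3 types.

2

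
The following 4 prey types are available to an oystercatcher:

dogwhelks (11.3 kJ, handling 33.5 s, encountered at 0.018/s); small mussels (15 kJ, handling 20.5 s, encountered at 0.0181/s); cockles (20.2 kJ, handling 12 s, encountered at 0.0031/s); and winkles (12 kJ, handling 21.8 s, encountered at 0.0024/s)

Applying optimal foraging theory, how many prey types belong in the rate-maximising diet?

4

Rank by E/h (kJ/s): cockles 1.68, small mussels 0.732, winkles 0.55, dogwhelks 0.337. Include each in turn until the next type's E/h falls below the running intake rate.
Rate on top 1: 0.06037. small mussels: 0.732 > 0.06037 → include.
Rate on top 2: 0.2373. winkles: 0.55 > 0.2373 → include.
Rate on top 3: 0.2485. dogwhelks: 0.337 > 0.2485 → include.
Optimal diet: cockles, small mussels, winkles, dogwhelks — 4 of 4 types.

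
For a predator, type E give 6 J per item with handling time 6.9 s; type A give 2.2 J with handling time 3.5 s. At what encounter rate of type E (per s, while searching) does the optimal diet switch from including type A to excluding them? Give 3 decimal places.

0.378 per s

At the threshold, the rate on type E alone equals the profitability of type A: λ·6/(1 + λ·6.9) = 2.2/3.5 = 0.6286.
Rearranging, λ(6 − 0.6286×6.9) = 0.6286, so λ = 0.6286/1.663 = 0.378 per s.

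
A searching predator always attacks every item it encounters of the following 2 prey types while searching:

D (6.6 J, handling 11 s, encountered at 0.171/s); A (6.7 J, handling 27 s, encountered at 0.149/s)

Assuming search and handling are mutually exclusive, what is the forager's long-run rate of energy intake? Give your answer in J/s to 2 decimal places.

0.31 J/s

Energy encountered per unit search time: 0.171×6.6 + 0.149×6.7 = 2.127 J/s.
Handling time per unit search time: 0.171×11 + 0.149×27 = 5.904.
Rate = 2.127/(1 + 5.904) = 0.3081 J/s.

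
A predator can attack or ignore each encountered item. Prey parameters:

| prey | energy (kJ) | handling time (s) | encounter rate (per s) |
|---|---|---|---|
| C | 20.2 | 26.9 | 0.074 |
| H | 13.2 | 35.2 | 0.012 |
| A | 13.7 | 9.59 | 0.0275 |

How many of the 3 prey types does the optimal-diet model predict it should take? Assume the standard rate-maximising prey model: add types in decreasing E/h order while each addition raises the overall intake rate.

2

Profitabilities (E/h, kJ/s): A 1.43, C 0.751, H 0.375. Add prey in this order while the next type's profitability exceeds the intake rate on those already taken.
Rate on top 1: 0.2981. C: 0.751 > 0.2981 → include.
Rate on top 2: 0.5751. H: 0.375 < 0.5751 → exclude; stop.
Optimal diet: A, C — 2 of 3 types.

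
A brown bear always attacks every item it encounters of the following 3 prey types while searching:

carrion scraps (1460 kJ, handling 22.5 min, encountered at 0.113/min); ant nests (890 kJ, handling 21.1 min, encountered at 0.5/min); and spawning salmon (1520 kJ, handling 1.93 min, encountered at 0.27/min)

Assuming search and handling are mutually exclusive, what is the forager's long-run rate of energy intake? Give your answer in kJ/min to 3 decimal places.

69.824 kJ/min

R = Σλ_iE_i / (1 + Σλ_ih_i)
Numerator: 0.113×1460 + 0.5×890 + 0.27×1520 = 1020
Denominator: 1 + 0.113×22.5 + 0.5×21.1 + 0.27×1.93 = 14.61
R = 1020/14.61 = 69.82 kJ/min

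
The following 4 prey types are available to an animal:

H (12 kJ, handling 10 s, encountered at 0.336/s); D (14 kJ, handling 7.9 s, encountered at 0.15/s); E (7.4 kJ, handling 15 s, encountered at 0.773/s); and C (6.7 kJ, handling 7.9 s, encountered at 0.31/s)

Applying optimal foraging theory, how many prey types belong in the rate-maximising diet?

2

Profitabilities (E/h, kJ/s): D 1.77, H 1.2, C 0.848, E 0.493. Add prey in this order while the next type's profitability exceeds the intake rate on those already taken.
Rate on top 1: 0.9611. H: 1.2 > 0.9611 → include.
Rate on top 2: 1.106. C: 0.848 < 1.106 → exclude; stop.
Optimal diet: D, H — 2 of 4 types.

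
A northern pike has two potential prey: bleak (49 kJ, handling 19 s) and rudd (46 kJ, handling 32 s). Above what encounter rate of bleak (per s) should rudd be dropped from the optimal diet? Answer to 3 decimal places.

0.066 per s

At the threshold, the rate on bleak alone equals the profitability of rudd: λ·49/(1 + λ·19) = 46/32 = 1.438.
Rearranging, λ(49 − 1.438×19) = 1.438, so λ = 1.438/21.69 = 0.06628 per s.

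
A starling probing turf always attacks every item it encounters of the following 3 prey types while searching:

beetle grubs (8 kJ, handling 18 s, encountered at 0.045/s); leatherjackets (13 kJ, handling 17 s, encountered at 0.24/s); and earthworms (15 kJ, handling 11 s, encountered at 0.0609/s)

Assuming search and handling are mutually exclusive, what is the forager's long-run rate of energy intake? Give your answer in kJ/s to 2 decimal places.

R = (0.045×8 + 0.24×13 + 0.0609×15) / (1 + 0.045×18 + 0.24×17 + 0.0609×11) = 4.394/6.56 = 0.6698 kJ/s.

0.67 kJ/s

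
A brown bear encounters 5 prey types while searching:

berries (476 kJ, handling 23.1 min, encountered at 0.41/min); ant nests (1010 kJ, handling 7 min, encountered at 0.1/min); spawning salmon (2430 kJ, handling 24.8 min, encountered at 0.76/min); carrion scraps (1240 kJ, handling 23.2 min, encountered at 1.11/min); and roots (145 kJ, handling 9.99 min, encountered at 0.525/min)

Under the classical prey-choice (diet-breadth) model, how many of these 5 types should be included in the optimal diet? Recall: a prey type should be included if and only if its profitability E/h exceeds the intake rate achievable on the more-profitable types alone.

2

E/h in descending order: ant nests 144, spawning salmon 98, carrion scraps 53.4, berries 20.6, roots 14.5 kJ/min. The optimal diet is the largest prefix of this list for which every included type satisfies E_i/h_i > R on the types above it.
Rate on top 1: 59.41. spawning salmon: 98 > 59.41 → include.
Rate on top 2: 94.79. carrion scraps: 53.4 < 94.79 → exclude; stop.
Optimal diet: ant nests, spawning salmon — 2 of 5 types.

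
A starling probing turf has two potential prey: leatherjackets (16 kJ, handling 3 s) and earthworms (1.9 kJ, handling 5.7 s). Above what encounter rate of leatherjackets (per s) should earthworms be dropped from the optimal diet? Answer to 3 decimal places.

0.022 per s

At the threshold, the rate on leatherjackets alone equals the profitability of earthworms: λ·16/(1 + λ·3) = 1.9/5.7 = 0.3333.
Rearranging, λ(16 − 0.3333×3) = 0.3333, so λ = 0.3333/15 = 0.02222 per s.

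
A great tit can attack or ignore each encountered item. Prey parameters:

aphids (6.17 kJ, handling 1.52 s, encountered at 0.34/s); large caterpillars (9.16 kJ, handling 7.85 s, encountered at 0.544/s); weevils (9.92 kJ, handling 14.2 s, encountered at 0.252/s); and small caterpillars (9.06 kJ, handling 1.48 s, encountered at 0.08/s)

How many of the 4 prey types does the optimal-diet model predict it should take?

2

Profitabilities (E/h, kJ/s): small caterpillars 6.12, aphids 4.06, large caterpillars 1.17, weevils 0.699. Add prey in this order while the next type's profitability exceeds the intake rate on those already taken.
Rate on top 1: 0.6481. aphids: 4.06 > 0.6481 → include.
Rate on top 2: 1.726. large caterpillars: 1.17 < 1.726 → exclude; stop.
Optimal diet: small caterpillars, aphids — 2 of 4 types.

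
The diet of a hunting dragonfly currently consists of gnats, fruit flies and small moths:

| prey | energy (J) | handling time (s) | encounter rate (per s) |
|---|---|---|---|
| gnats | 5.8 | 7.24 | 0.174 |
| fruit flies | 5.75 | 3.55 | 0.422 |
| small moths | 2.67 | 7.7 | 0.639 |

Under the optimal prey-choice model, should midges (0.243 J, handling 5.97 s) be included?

No

Current rate: (0.174×5.8 + 0.422×5.75 + 0.639×2.67)/(1 + 0.174×7.24 + 0.422×3.55 + 0.639×7.7) = 0.5925 J/s.
Profitability of midges: 0.243/5.97 = 0.0407 J/s.
Since 0.0407 < R, time spent handling midges is better spent searching.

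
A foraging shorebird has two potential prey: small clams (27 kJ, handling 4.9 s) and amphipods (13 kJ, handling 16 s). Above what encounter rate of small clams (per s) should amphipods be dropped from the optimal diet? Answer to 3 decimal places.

At the threshold, the rate on small clams alone equals the profitability of amphipods: λ·27/(1 + λ·4.9) = 13/16 = 0.8125.
Rearranging, λ(27 − 0.8125×4.9) = 0.8125, so λ = 0.8125/23.02 = 0.0353 per s.

0.035 per s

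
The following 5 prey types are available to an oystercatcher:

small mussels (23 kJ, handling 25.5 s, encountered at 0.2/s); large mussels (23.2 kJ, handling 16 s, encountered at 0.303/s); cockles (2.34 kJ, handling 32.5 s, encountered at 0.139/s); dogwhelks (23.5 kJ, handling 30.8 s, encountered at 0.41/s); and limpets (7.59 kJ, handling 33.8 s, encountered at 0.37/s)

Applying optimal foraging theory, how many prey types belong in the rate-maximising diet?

1

Profitabilities (E/h, kJ/s): large mussels 1.45, small mussels 0.902, dogwhelks 0.763, limpets 0.225, cockles 0.072. Add prey in this order while the next type's profitability exceeds the intake rate on those already taken.
Rate on top 1: 1.202. small mussels: 0.902 < 1.202 → exclude; stop.
Optimal diet: large mussels — 1 of 5 types.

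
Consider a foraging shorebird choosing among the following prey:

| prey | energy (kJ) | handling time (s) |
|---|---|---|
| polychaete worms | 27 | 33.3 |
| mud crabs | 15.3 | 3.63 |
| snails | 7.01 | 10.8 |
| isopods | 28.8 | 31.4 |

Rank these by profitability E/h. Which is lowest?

Profitability E/h (kJ/s): polychaete worms = 27/33.3 = 0.811, mud crabs = 15.3/3.63 = 4.21, snails = 7.01/10.8 = 0.649, isopods = 28.8/31.4 = 0.917.
Ranked: mud crabs > isopods > polychaete worms > snails.

snails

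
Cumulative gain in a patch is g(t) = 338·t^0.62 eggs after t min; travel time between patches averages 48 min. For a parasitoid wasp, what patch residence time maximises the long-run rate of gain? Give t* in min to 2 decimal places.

78.32 min

Optimal t* satisfies g'(t*) = g(t*)/(T + t*).
g'(t) = 0.62·338·t^-0.38. Setting 0.62·338·t^-0.38 = 338·t^0.62/(48+t) gives 0.62(48+t) = t, so 0.38·t = 0.62×48.
t* = 0.62×48/0.38 = 78.32 min.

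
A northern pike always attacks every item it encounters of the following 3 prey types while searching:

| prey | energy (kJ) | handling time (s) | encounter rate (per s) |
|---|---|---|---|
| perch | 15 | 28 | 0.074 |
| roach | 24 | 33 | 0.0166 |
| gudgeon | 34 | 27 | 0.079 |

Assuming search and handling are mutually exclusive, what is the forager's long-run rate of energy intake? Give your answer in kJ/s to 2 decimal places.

0.73 kJ/s

R = Σλ_iE_i / (1 + Σλ_ih_i)
Numerator: 0.074×15 + 0.0166×24 + 0.079×34 = 4.194
Denominator: 1 + 0.074×28 + 0.0166×33 + 0.079×27 = 5.753
R = 4.194/5.753 = 0.7291 kJ/s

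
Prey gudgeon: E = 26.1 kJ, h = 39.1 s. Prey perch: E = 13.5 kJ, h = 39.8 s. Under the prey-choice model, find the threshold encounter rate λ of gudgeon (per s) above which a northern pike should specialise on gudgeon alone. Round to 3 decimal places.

At the threshold, the rate on gudgeon alone equals the profitability of perch: λ·26.1/(1 + λ·39.1) = 13.5/39.8 = 0.3392.
Rearranging, λ(26.1 − 0.3392×39.1) = 0.3392, so λ = 0.3392/12.84 = 0.02642 per s.

0.026 per s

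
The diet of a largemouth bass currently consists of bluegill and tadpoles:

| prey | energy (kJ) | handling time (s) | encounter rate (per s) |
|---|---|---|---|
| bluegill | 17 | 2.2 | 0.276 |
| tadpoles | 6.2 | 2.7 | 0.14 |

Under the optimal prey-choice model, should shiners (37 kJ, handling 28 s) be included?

Current rate: (0.276×17 + 0.14×6.2)/(1 + 0.276×2.2 + 0.14×2.7) = 2.801 kJ/s.
Profitability of shiners: 37/28 = 1.321 kJ/s.
1.321 < 2.801, so adding shiners would lower the average — exclude it.

No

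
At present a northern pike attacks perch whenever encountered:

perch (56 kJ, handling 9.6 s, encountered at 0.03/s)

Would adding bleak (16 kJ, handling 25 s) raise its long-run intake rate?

On perch alone, R = ΣλE/(1+Σλh) = 1.68/1.288 = 1.304 kJ/s.
bleak: E/h = 16/25 = 0.64 kJ/s.
Since 0.64 < R, time spent handling bleak is better spent searching.

No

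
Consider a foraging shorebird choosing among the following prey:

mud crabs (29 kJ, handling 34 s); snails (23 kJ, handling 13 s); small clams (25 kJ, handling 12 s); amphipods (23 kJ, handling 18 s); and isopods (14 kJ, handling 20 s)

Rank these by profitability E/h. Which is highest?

In descending order of E/h:
small clams: 25/12 = 2.08 kJ/s
snails: 23/13 = 1.77 kJ/s
amphipods: 23/18 = 1.28 kJ/s
mud crabs: 29/34 = 0.853 kJ/s
isopods: 14/20 = 0.7 kJ/s

small clams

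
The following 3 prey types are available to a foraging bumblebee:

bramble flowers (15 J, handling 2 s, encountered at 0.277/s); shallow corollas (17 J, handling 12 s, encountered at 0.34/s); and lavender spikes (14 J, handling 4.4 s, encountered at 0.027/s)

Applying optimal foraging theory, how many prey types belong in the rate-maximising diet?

2

Rank by E/h (J/s): bramble flowers 7.5, lavender spikes 3.18, shallow corollas 1.42. Include each in turn until the next type's E/h falls below the running intake rate.
Rate on top 1: 2.674. lavender spikes: 3.18 > 2.674 → include.
Rate on top 2: 2.71. shallow corollas: 1.42 < 2.71 → exclude; stop.
Optimal diet: bramble flowers, lavender spikes — 2 of 3 types.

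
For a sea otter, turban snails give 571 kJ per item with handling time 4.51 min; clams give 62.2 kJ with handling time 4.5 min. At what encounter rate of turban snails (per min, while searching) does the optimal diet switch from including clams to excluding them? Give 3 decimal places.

Drop clams once their profitability E₂/h₂ falls below the rate achievable on turban snails alone: E₂/h₂ = λE₁/(1 + λh₁).
Solve for λ: λE₁h₂ = E₂(1 + λh₁) → λ(E₁h₂ − E₂h₁) = E₂ → λ = E₂/(E₁h₂ − E₂h₁).
λ = 62.2/(571×4.5 − 62.2×4.51) = 62.2/2289 = 0.02717 per min.

0.027 per min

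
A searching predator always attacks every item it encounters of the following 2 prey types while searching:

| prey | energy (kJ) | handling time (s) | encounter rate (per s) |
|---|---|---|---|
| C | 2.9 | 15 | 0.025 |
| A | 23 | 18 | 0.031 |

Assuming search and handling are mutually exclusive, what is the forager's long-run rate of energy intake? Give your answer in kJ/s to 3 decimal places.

R = (0.025×2.9 + 0.031×23) / (1 + 0.025×15 + 0.031×18) = 0.7855/1.933 = 0.4064 kJ/s.

0.406 kJ/s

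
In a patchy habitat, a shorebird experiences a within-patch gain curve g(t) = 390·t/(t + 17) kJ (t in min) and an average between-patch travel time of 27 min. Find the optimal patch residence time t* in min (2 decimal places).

Maximise g(t)/(T+t): set derivative to zero → g'(t)(T+t) = g(t).
g'(t) = 390·17/(t + 17)². Setting 390·17/(t+17)² = 390t/[(t+17)(27+t)] gives 17(27+t) = t(t+17), so t² = 17×27 = 459.
t* = √459 = 21.42 min.

21.42 min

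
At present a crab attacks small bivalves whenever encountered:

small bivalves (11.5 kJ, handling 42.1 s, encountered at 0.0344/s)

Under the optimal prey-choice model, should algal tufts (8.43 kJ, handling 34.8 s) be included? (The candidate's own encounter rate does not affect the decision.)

Yes

Current rate: (0.0344×11.5)/(1 + 0.0344×42.1) = 0.1616 kJ/s.
algal tufts: E/h = 8.43/34.8 = 0.2422 kJ/s.
0.2422 > 0.1616, so adding algal tufts raises the average — include it.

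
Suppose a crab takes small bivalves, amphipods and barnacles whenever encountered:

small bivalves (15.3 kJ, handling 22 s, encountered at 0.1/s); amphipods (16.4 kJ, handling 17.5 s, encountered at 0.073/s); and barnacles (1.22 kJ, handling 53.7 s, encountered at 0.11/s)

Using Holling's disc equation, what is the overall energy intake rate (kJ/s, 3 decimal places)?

0.276 kJ/s

R = Σλ_iE_i / (1 + Σλ_ih_i)
Numerator: 0.1×15.3 + 0.073×16.4 + 0.11×1.22 = 2.861
Denominator: 1 + 0.1×22 + 0.073×17.5 + 0.11×53.7 = 10.38
R = 2.861/10.38 = 0.2755 kJ/s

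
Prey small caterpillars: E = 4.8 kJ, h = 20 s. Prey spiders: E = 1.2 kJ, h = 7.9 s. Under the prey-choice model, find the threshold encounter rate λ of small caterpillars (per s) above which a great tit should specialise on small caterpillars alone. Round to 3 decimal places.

0.086 per s

Drop spiders once their profitability E₂/h₂ falls below the rate achievable on small caterpillars alone: E₂/h₂ = λE₁/(1 + λh₁).
Solve for λ: λE₁h₂ = E₂(1 + λh₁) → λ(E₁h₂ − E₂h₁) = E₂ → λ = E₂/(E₁h₂ − E₂h₁).
λ = 1.2/(4.8×7.9 − 1.2×20) = 1.2/13.92 = 0.08621 per s.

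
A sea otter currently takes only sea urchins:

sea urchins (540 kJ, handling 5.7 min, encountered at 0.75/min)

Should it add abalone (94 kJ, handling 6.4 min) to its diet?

Intake rate on the current diet: R = (0.75×540) / (1 + 0.75×5.7) = 405/5.275 = 76.78 kJ/min.
abalone: E/h = 94/6.4 = 14.69 kJ/min.
14.69 < 76.78, so adding abalone would lower the average — exclude it.

No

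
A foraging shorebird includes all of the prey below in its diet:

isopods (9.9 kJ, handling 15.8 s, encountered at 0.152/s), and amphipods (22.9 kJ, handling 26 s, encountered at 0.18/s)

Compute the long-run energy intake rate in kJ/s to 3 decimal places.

0.696 kJ/s

R = (0.152×9.9 + 0.18×22.9) / (1 + 0.152×15.8 + 0.18×26) = 5.627/8.082 = 0.6962 kJ/s.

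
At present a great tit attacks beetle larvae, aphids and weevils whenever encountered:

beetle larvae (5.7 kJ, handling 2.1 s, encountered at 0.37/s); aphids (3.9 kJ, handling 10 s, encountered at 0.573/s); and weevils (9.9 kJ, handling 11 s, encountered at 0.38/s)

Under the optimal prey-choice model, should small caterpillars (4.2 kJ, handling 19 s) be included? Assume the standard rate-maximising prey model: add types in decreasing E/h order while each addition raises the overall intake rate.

Current rate: (0.37×5.7 + 0.573×3.9 + 0.38×9.9)/(1 + 0.37×2.1 + 0.573×10 + 0.38×11) = 0.6936 kJ/s.
small caterpillars: E/h = 4.2/19 = 0.2211 kJ/s.
0.2211 < 0.6936, so adding small caterpillars would lower the average — exclude it.

No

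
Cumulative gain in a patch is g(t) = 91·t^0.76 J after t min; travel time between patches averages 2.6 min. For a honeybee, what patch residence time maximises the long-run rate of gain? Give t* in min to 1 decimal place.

Maximise g(t)/(T+t): set derivative to zero → g'(t)(T+t) = g(t).
g'(t) = 0.76·91·t^-0.24. Setting 0.76·91·t^-0.24 = 91·t^0.76/(2.6+t) gives 0.76(2.6+t) = t, so 0.24·t = 0.76×2.6.
t* = 0.76×2.6/0.24 = 8.233 min.

8.2 min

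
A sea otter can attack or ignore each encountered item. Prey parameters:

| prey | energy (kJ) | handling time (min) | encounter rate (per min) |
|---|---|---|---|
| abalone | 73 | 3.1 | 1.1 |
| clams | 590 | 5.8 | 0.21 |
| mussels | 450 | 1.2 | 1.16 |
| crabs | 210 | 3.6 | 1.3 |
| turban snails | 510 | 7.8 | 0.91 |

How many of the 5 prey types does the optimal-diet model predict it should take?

1

Profitabilities (E/h, kJ/min): mussels 375, clams 102, turban snails 65.4, crabs 58.3, abalone 23.5. Add prey in this order while the next type's profitability exceeds the intake rate on those already taken.
Rate on top 1: 218.2. clams: 102 < 218.2 → exclude; stop.
Optimal diet: mussels — 1 of 5 types.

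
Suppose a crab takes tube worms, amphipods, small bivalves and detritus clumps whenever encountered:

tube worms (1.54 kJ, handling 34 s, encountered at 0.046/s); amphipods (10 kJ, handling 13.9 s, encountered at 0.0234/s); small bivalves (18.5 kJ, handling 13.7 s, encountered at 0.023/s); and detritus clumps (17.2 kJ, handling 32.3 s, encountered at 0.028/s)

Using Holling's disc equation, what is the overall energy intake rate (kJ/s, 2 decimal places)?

R = (0.046×1.54 + 0.0234×10 + 0.023×18.5 + 0.028×17.2) / (1 + 0.046×34 + 0.0234×13.9 + 0.023×13.7 + 0.028×32.3) = 1.212/4.109 = 0.295 kJ/s.

0.29 kJ/s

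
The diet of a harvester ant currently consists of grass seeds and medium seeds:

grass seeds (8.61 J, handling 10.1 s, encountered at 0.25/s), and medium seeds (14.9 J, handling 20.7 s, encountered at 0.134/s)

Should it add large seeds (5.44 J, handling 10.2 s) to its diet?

On grass seeds and medium seeds alone, R = ΣλE/(1+Σλh) = 4.149/6.299 = 0.6587 J/s.
large seeds: E/h = 5.44/10.2 = 0.5333 J/s.
0.5333 < 0.6587, so adding large seeds would lower the average — exclude it.

No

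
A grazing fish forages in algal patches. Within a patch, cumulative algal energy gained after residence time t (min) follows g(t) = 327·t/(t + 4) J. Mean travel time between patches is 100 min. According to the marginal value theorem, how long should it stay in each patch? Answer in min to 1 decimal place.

20.0 min

By the marginal value theorem, leave when the instantaneous gain rate g'(t) equals the habitat-wide average g(t)/(T + t).
g'(t) = 327·4/(t + 4)². Setting 327·4/(t+4)² = 327t/[(t+4)(100+t)] gives 4(100+t) = t(t+4), so t² = 4×100 = 400.
t* = √400 = 20 min.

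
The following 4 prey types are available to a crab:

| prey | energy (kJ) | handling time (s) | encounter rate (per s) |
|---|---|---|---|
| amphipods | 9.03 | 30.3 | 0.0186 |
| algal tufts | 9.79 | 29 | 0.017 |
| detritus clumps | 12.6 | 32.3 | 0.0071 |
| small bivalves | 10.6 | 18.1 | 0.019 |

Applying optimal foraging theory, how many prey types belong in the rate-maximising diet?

Profitabilities (E/h, kJ/s): small bivalves 0.586, detritus clumps 0.39, algal tufts 0.338, amphipods 0.298. Add prey in this order while the next type's profitability exceeds the intake rate on those already taken.
Rate on top 1: 0.1499. detritus clumps: 0.39 > 0.1499 → include.
Rate on top 2: 0.1849. algal tufts: 0.338 > 0.1849 → include.
Rate on top 3: 0.2213. amphipods: 0.298 > 0.2213 → include.
Optimal diet: small bivalves, detritus clumps, algal tufts, amphipods — 4 of 4 types.

4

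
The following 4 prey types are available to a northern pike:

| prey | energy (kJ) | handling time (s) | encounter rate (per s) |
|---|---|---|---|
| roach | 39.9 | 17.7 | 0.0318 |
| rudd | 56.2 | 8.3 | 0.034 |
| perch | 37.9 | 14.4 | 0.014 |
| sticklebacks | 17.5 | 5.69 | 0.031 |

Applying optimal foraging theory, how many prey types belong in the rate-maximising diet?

Profitabilities (E/h, kJ/s): rudd 6.77, sticklebacks 3.08, perch 2.63, roach 2.25. Add prey in this order while the next type's profitability exceeds the intake rate on those already taken.
Rate on top 1: 1.49. sticklebacks: 3.08 > 1.49 → include.
Rate on top 2: 1.682. perch: 2.63 > 1.682 → include.
Rate on top 3: 1.797. roach: 2.25 > 1.797 → include.
Optimal diet: rudd, sticklebacks, perch, roach — 4 of 4 types.

4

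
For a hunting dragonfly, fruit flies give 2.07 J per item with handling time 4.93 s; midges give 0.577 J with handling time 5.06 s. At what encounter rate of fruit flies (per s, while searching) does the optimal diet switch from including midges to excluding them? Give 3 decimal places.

The zero-one rule: include midges iff E₂/h₂ > λE₁/(1+λh₁). Equality gives the switch point.
λE₁h₂ = E₂ + λE₂h₁ ⇒ λ = E₂/(E₁h₂ − E₂h₁) = 0.577/(10.47 − 2.845) = 0.07563 per s.

0.076 per s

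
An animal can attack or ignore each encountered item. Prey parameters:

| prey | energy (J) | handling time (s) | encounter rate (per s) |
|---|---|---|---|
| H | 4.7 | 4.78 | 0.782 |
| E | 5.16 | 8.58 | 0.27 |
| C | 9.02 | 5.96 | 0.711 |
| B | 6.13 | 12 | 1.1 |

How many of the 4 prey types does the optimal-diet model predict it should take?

1

Profitabilities (E/h, J/s): C 1.51, H 0.983, E 0.601, B 0.511. Add prey in this order while the next type's profitability exceeds the intake rate on those already taken.
Rate on top 1: 1.224. H: 0.983 < 1.224 → exclude; stop.
Optimal diet: C — 1 of 4 types.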